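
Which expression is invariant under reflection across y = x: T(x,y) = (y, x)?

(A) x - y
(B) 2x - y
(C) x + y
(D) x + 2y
C

The map is reflection across y = x: T(x,y) = (y, x).
Substitute the transformed coordinates into each option and compare with the original:
(A) x - y  ->  (y) - (x) = -x + y   [differs from x - y: not invariant]
(B) 2x - y  ->  2(y) - (x) = -x + 2y   [differs from 2x - y: not invariant]
(C) x + y  ->  (y) + (x) = x + y   [equals x + y: invariant]
(D) x + 2y  ->  (y) + 2(x) = 2x + y   [differs from x + 2y: not invariant]

Only option (C), x + y, is unchanged by the transformation.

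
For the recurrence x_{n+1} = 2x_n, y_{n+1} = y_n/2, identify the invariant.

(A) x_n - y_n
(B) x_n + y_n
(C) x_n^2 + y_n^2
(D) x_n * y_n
D

For the recurrence x_{n+1} = 2x_n, y_{n+1} = y_n/2:

x_{n+1} * y_{n+1} = (2x_n) * (y_n/2) = x_n * y_n
The product is conserved.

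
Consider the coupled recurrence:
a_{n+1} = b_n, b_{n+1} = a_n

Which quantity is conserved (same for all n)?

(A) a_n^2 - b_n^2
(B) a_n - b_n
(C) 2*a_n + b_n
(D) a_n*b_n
D

Replace a_n by a_{n+1} = b_n and b_n by b_{n+1} = a_n in each option and simplify:
(A) a_n^2 - b_n^2  ->  (b_n)^2 - (a_n)^2 = -a_n^2 + b_n^2   [not conserved]
(B) a_n - b_n  ->  (b_n) - (a_n) = -a_n + b_n   [not conserved]
(C) 2*a_n + b_n  ->  2*(b_n) + (a_n) = a_n + 2*b_n   [not conserved]
(D) a_n*b_n  ->  (b_n)*(a_n) = a_n*b_n   [conserved]

Only (D) a_n*b_n returns to itself after one step, so it is the conserved quantity.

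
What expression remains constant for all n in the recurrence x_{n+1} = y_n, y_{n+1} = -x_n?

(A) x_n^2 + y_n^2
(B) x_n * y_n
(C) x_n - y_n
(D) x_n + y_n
A

For the recurrence x_{n+1} = y_n, y_{n+1} = -x_n:

x_{n+1}^2 + y_{n+1}^2 = y_n^2 + (-x_n)^2 = x_n^2 + y_n^2
The sum of squares is conserved (like energy in a harmonic oscillator).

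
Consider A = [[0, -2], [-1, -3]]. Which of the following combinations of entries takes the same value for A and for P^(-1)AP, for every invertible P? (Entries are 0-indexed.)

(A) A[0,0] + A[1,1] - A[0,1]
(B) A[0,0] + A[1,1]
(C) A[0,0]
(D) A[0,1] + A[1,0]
B

A[0,0] + A[1,1] is the trace of A. By the cyclic property of the trace, tr(P^(-1)AP) = tr(APP^(-1)) = tr(A), so it is the same for every matrix similar to A.

The other combinations are not similarity invariants. For example, take P = [[1, 1], [0, 1]] (det P = 1), so P^(-1) = [[1, -1], [0, 1]] and
B = P^(-1)AP = [[1, 2], [-1, -4]].
Evaluating each option on A and on B:
(A) A[0,0] + A[1,1] - A[0,1]: -1 for A, -5 for B -> changes
(B) A[0,0] + A[1,1]: -3 for A, -3 for B -> unchanged
(C) A[0,0]: 0 for A, 1 for B -> changes
(D) A[0,1] + A[1,0]: -3 for A, 1 for B -> changes

Only (B) A[0,0] + A[1,1] = -3 survives (and it does so for every P, not just this one), so it is the invariant.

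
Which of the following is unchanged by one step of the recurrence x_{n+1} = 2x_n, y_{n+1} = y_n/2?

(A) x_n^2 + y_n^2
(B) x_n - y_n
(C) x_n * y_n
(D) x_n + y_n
C

For the recurrence x_{n+1} = 2x_n, y_{n+1} = y_n/2:

x_{n+1} * y_{n+1} = (2x_n) * (y_n/2) = x_n * y_n
The product is conserved.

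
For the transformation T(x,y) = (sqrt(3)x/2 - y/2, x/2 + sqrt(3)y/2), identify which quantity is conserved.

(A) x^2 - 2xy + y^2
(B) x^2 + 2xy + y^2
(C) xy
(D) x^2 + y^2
D

An expression E(x,y) is invariant under T if E(T(x,y)) = E(x,y). Here T(x,y) = (sqrt(3)x/2 - y/2, x/2 + sqrt(3)y/2).
Substitute the transformed coordinates into each option and compare with the original:
(A) x^2 - 2xy + y^2  ->  (sqrt(3)x/2 - y/2)^2 - 2(sqrt(3)x/2 - y/2)(x/2 + sqrt(3)y/2) + (x/2 + sqrt(3)y/2)^2 = -sqrt(3)x^2/2 + x^2 - xy + sqrt(3)y^2/2 + y^2   [differs from x^2 - 2xy + y^2: not invariant]
(B) x^2 + 2xy + y^2  ->  (sqrt(3)x/2 - y/2)^2 + 2(sqrt(3)x/2 - y/2)(x/2 + sqrt(3)y/2) + (x/2 + sqrt(3)y/2)^2 = sqrt(3)x^2/2 + x^2 + xy - sqrt(3)y^2/2 + y^2   [differs from x^2 + 2xy + y^2: not invariant]
(C) xy  ->  (sqrt(3)x/2 - y/2)(x/2 + sqrt(3)y/2) = sqrt(3)x^2/4 + xy/2 - sqrt(3)y^2/4   [differs from xy: not invariant]
(D) x^2 + y^2  ->  (sqrt(3)x/2 - y/2)^2 + (x/2 + sqrt(3)y/2)^2 = x^2 + y^2   [equals x^2 + y^2: invariant]

Only option (D), x^2 + y^2, is unchanged by the transformation.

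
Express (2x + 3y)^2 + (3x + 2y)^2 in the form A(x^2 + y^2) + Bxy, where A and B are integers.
13(x^2 + y^2) + 24xy

Expanding: (2x + 3y)^2 = 4x^2 + 12xy + 9y^2
(3x + 2y)^2 = 9x^2 + 12xy + 4y^2
Sum = (4+9)(x^2+y^2) + 24xy = 13(x^2 + y^2) + 24xy
This is symmetric in x and y.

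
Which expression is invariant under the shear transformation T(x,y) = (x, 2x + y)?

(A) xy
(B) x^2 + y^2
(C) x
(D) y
C

Under the shear T(x,y) = (x, 2x + y):
Substitute the transformed coordinates into each option and compare with the original:
(A) xy  ->  (x)(2x + y) = 2x^2 + xy   [differs from xy: not invariant]
(B) x^2 + y^2  ->  (x)^2 + (2x + y)^2 = 5x^2 + 4xy + y^2   [differs from x^2 + y^2: not invariant]
(C) x  ->  (x) = x   [equals x: invariant]
(D) y  ->  (2x + y) = 2x + y   [differs from y: not invariant]

Only option (C), x, is unchanged by the transformation.
A vertical shear moves points parallel to the y-axis, so the x-coordinate (and any function of x alone) is unchanged.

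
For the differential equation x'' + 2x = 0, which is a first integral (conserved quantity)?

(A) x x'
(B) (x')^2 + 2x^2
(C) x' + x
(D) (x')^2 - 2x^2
B

A first integral I satisfies dI/dt = 0 along every solution. Differentiate each option and use the equation of motion:
(A) d/dt[x x'] = (x')^2 + x x'' = (x')^2 - 2x^2, not identically 0
(B) d/dt[(x')^2 + 2x^2] = 2x'x'' + 4x x' = 2x'(-2x) + 4x x' = 0
(C) d/dt[x' + x] = x'' + x' = -2x + x', not identically 0
(D) d/dt[(x')^2 - 2x^2] = 2x'x'' - 4x x' = -8x x', not identically 0

Only (B) has zero time-derivative. So the energy-like quantity (x')^2 + 2x^2 is the first integral.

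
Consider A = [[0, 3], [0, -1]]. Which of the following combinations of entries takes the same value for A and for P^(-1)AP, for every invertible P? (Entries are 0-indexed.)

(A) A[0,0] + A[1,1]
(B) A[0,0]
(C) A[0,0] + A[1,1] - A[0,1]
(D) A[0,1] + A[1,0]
A

A[0,0] + A[1,1] is the trace of A. By the cyclic property of the trace, tr(P^(-1)AP) = tr(APP^(-1)) = tr(A), so it is the same for every matrix similar to A.

The other combinations are not similarity invariants. For example, take P = [[2, 1], [1, 1]] (det P = 1), so P^(-1) = [[1, -1], [-1, 2]] and
B = P^(-1)AP = [[4, 4], [-5, -5]].
Evaluating each option on A and on B:
(A) A[0,0] + A[1,1]: -1 for A, -1 for B -> unchanged
(B) A[0,0]: 0 for A, 4 for B -> changes
(C) A[0,0] + A[1,1] - A[0,1]: -4 for A, -5 for B -> changes
(D) A[0,1] + A[1,0]: 3 for A, -1 for B -> changes

Only (A) A[0,0] + A[1,1] = -1 survives (and it does so for every P, not just this one), so it is the invariant.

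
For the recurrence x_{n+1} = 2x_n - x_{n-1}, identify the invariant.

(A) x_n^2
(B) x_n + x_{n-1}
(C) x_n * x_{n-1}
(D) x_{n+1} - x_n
D

For the recurrence x_{n+1} = 2x_n - x_{n-1}:

If x_{n+1} = 2x_n - x_{n-1}, then:
x_{n+1} - x_n = x_n - x_{n-1}
The first difference is constant throughout the sequence.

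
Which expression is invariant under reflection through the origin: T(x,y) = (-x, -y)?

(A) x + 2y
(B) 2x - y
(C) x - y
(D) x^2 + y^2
D

The map is reflection through the origin: T(x,y) = (-x, -y).
Substitute the transformed coordinates into each option and compare with the original:
(A) x + 2y  ->  (-x) + 2(-y) = -x - 2y   [differs from x + 2y: not invariant]
(B) 2x - y  ->  2(-x) - (-y) = -2x + y   [differs from 2x - y: not invariant]
(C) x - y  ->  (-x) - (-y) = -x + y   [differs from x - y: not invariant]
(D) x^2 + y^2  ->  (-x)^2 + (-y)^2 = x^2 + y^2   [equals x^2 + y^2: invariant]

Only option (D), x^2 + y^2, is unchanged by the transformation.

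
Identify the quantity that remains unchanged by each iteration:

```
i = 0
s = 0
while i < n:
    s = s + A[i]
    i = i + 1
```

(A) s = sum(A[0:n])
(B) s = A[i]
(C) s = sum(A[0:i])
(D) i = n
C

A loop invariant must hold before the first iteration and be re-established by every execution of the body.

(C) s = sum(A[0:i]): Initially i = 0 and s = 0 = sum of the empty slice A[0:0]. If s = sum(A[0:i]) holds at the top of an iteration, the body sets s to sum(A[0:i]) + A[i] = sum(A[0:i+1]) and then i to i+1, so s = sum(A[0:i]) holds again. At exit i = n, giving s = sum(A[0:n]).

The other options fail:
(A) s = sum(A[0:n]): false before the loop (s = 0, not the full sum) -- it only becomes true at exit.
(B) s = A[i]: after the first iteration s = A[0] but i = 1, so s = A[i] compares s with the wrong element (and fails in general).
(D) i = n: false initially (i = 0); it is the exit condition, not an invariant.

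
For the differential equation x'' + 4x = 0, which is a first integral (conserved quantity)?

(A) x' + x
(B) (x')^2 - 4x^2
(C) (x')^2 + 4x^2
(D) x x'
C

A first integral I satisfies dI/dt = 0 along every solution. Differentiate each option and use the equation of motion:
(A) d/dt[x' + x] = x'' + x' = -4x + x', not identically 0
(B) d/dt[(x')^2 - 4x^2] = 2x'x'' - 8x x' = -16x x', not identically 0
(C) d/dt[(x')^2 + 4x^2] = 2x'x'' + 8x x' = 2x'(-4x) + 8x x' = 0
(D) d/dt[x x'] = (x')^2 + x x'' = (x')^2 - 4x^2, not identically 0

Only (C) has zero time-derivative. So the energy-like quantity (x')^2 + 4x^2 is the first integral.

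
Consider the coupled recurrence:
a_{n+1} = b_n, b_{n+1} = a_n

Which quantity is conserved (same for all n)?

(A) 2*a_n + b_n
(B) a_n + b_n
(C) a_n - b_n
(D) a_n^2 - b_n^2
B

Replace a_n by a_{n+1} = b_n and b_n by b_{n+1} = a_n in each option and simplify:
(A) 2*a_n + b_n  ->  2*(b_n) + (a_n) = a_n + 2*b_n   [not conserved]
(B) a_n + b_n  ->  (b_n) + (a_n) = a_n + b_n   [conserved]
(C) a_n - b_n  ->  (b_n) - (a_n) = -a_n + b_n   [not conserved]
(D) a_n^2 - b_n^2  ->  (b_n)^2 - (a_n)^2 = -a_n^2 + b_n^2   [not conserved]

Only (B) a_n + b_n returns to itself after one step, so it is the conserved quantity.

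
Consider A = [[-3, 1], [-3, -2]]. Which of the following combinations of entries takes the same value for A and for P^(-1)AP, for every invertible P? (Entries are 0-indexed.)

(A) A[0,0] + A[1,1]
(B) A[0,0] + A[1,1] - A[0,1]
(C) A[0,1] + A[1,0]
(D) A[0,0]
A

A[0,0] + A[1,1] is the trace of A. By the cyclic property of the trace, tr(P^(-1)AP) = tr(APP^(-1)) = tr(A), so it is the same for every matrix similar to A.

The other combinations are not similarity invariants. For example, take P = [[1, 1], [1, 2]] (det P = 1), so P^(-1) = [[2, -1], [-1, 1]] and
B = P^(-1)AP = [[1, 5], [-3, -6]].
Evaluating each option on A and on B:
(A) A[0,0] + A[1,1]: -5 for A, -5 for B -> unchanged
(B) A[0,0] + A[1,1] - A[0,1]: -6 for A, -10 for B -> changes
(C) A[0,1] + A[1,0]: -2 for A, 2 for B -> changes
(D) A[0,0]: -3 for A, 1 for B -> changes

Only (A) A[0,0] + A[1,1] = -5 survives (and it does so for every P, not just this one), so it is the invariant.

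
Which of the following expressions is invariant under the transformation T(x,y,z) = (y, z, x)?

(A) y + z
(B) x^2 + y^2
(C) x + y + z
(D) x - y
C

Apply T(x,y,z) = (y, z, x) to each option, i.e. replace (x, y, z) by the transformed coordinates.
Substitute the transformed coordinates into each option and compare with the original:
(A) y + z  ->  (z) + (x) = x + z   [differs from y + z: not invariant]
(B) x^2 + y^2  ->  (y)^2 + (z)^2 = y^2 + z^2   [differs from x^2 + y^2: not invariant]
(C) x + y + z  ->  (y) + (z) + (x) = x + y + z   [equals x + y + z: invariant]
(D) x - y  ->  (y) - (z) = y - z   [differs from x - y: not invariant]

Only option (C), x + y + z, is unchanged by the transformation.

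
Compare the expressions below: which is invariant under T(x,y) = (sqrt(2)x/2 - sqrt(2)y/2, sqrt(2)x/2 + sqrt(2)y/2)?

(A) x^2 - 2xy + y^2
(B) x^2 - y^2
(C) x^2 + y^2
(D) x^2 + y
C

An expression E(x,y) is invariant under T if E(T(x,y)) = E(x,y). Here T(x,y) = (sqrt(2)x/2 - sqrt(2)y/2, sqrt(2)x/2 + sqrt(2)y/2).
Substitute the transformed coordinates into each option and compare with the original:
(A) x^2 - 2xy + y^2  ->  (sqrt(2)x/2 - sqrt(2)y/2)^2 - 2(sqrt(2)x/2 - sqrt(2)y/2)(sqrt(2)x/2 + sqrt(2)y/2) + (sqrt(2)x/2 + sqrt(2)y/2)^2 = 2y^2   [differs from x^2 - 2xy + y^2: not invariant]
(B) x^2 - y^2  ->  (sqrt(2)x/2 - sqrt(2)y/2)^2 - (sqrt(2)x/2 + sqrt(2)y/2)^2 = -2xy   [differs from x^2 - y^2: not invariant]
(C) x^2 + y^2  ->  (sqrt(2)x/2 - sqrt(2)y/2)^2 + (sqrt(2)x/2 + sqrt(2)y/2)^2 = x^2 + y^2   [equals x^2 + y^2: invariant]
(D) x^2 + y  ->  (sqrt(2)x/2 - sqrt(2)y/2)^2 + (sqrt(2)x/2 + sqrt(2)y/2) = x^2/2 - xy + sqrt(2)x/2 + y^2/2 + sqrt(2)y/2   [differs from x^2 + y: not invariant]

Only option (C), x^2 + y^2, is unchanged by the transformation.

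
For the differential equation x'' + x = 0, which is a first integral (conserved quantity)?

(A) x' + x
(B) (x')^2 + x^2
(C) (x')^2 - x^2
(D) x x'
B

A first integral I satisfies dI/dt = 0 along every solution. Differentiate each option and use the equation of motion:
(A) d/dt[x' + x] = x'' + x' = -x + x', not identically 0
(B) d/dt[(x')^2 + x^2] = 2x'x'' + 2x x' = 2x'(-x) + 2x x' = 0
(C) d/dt[(x')^2 - x^2] = 2x'x'' - 2x x' = -4x x', not identically 0
(D) d/dt[x x'] = (x')^2 + x x'' = (x')^2 - x^2, not identically 0

Only (B) has zero time-derivative. So the energy-like quantity (x')^2 + x^2 is the first integral.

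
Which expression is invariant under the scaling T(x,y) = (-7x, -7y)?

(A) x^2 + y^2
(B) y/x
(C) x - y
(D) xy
B

Under the uniform scaling T(x,y) = (-7x, -7y):
Substitute the transformed coordinates into each option and compare with the original:
(A) x^2 + y^2  ->  (-7x)^2 + (-7y)^2 = 49x^2 + 49y^2   [differs from x^2 + y^2: not invariant]
(B) y/x  ->  (-7y)/(-7x) = y/x   [equals y/x: invariant]
(C) x - y  ->  (-7x) - (-7y) = -7x + 7y   [differs from x - y: not invariant]
(D) xy  ->  (-7x)(-7y) = 49xy   [differs from xy: not invariant]

Only option (B), y/x, is unchanged by the transformation.
The common factor -7 cancels in a ratio of coordinates, while sums, products and sums of squares pick up factors of -7 or 49.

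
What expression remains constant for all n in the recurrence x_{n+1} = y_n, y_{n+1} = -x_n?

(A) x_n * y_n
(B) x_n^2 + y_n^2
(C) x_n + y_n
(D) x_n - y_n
B

For the recurrence x_{n+1} = y_n, y_{n+1} = -x_n:

x_{n+1}^2 + y_{n+1}^2 = y_n^2 + (-x_n)^2 = x_n^2 + y_n^2
The sum of squares is conserved (like energy in a harmonic oscillator).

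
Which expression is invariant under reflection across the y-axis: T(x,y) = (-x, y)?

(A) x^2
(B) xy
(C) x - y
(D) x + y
A

The map is reflection across the y-axis: T(x,y) = (-x, y).
Substitute the transformed coordinates into each option and compare with the original:
(A) x^2  ->  (-x)^2 = x^2   [equals x^2: invariant]
(B) xy  ->  (-x)(y) = -xy   [differs from xy: not invariant]
(C) x - y  ->  (-x) - (y) = -x - y   [differs from x - y: not invariant]
(D) x + y  ->  (-x) + (y) = -x + y   [differs from x + y: not invariant]

Only option (A), x^2, is unchanged by the transformation.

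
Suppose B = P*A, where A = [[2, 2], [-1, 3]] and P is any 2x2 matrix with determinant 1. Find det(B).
8

By the multiplicative property of determinants, det(B) = det(P*A) = det(P) * det(A) = det(A),
so the determinant is invariant under multiplication by any determinant-1 matrix; we just need det(A).

det(A) = (2)(3) - (2)(-1) = 6 - (-2) = 8

Therefore det(B) = 1 * 8 = 8.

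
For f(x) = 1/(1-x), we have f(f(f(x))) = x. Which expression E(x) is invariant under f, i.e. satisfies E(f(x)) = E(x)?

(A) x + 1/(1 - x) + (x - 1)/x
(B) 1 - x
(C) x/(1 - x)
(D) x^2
A

Replace x by f(x) = 1/(1 - x) in each option and simplify. As a quick numerical cross-check, also compare E(4) with E(f(4)) = E(-1/3).

(A) x + 1/(1 - x) + (x - 1)/x  ->  (1/(1 - x)) + 1/(1 - (1/(1 - x))) + ((1/(1 - x)) - 1)/(1/(1 - x)), which simplifies back to x + 1/(1 - x) + (x - 1)/x; check: E(4) = 53/12, E(-1/3) = 53/12.   [invariant]
(B) 1 - x  ->  1 - (1/(1 - x)) = x/(x - 1); check: E(4) = -3 but E(-1/3) = 4/3.   [not invariant]
(C) x/(1 - x)  ->  (1/(1 - x))/(1 - (1/(1 - x))) = -1/x; check: E(4) = -4/3 but E(-1/3) = -1/4.   [not invariant]
(D) x^2  ->  (1/(1 - x))^2 = (x - 1)^(-2); check: E(4) = 16 but E(-1/3) = 1/9.   [not invariant]

Only (A) is unchanged. Indeed f(f(x)) = 1/(1 - 1/(1-x)) = (1-x)/(-x) = (x-1)/x, so E(x) = x + f(x) + f(f(x)) is the sum over the whole 3-cycle; applying f just permutes the three terms cyclically (x -> f(x) -> f(f(x)) -> x), leaving the sum unchanged.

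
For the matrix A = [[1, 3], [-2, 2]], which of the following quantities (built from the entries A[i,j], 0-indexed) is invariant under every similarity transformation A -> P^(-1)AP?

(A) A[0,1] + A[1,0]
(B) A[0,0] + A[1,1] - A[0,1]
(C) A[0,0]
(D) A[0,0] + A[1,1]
D

A[0,0] + A[1,1] is the trace of A. By the cyclic property of the trace, tr(P^(-1)AP) = tr(APP^(-1)) = tr(A), so it is the same for every matrix similar to A.

The other combinations are not similarity invariants. For example, take P = [[1, 2], [0, 1]] (det P = 1), so P^(-1) = [[1, -2], [0, 1]] and
B = P^(-1)AP = [[5, 9], [-2, -2]].
Evaluating each option on A and on B:
(A) A[0,1] + A[1,0]: 1 for A, 7 for B -> changes
(B) A[0,0] + A[1,1] - A[0,1]: 0 for A, -6 for B -> changes
(C) A[0,0]: 1 for A, 5 for B -> changes
(D) A[0,0] + A[1,1]: 3 for A, 3 for B -> unchanged

Only (D) A[0,0] + A[1,1] = 3 survives (and it does so for every P, not just this one), so it is the invariant.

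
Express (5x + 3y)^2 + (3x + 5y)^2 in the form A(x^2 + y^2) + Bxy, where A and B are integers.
34(x^2 + y^2) + 60xy

Expanding: (5x + 3y)^2 = 25x^2 + 30xy + 9y^2
(3x + 5y)^2 = 9x^2 + 30xy + 25y^2
Sum = (25+9)(x^2+y^2) + 60xy = 34(x^2 + y^2) + 60xy
This is symmetric in x and y.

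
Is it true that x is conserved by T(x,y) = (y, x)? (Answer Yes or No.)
No

Substitute T(x,y) = (y, x) into the expression and compare with the original.

Original: x
After applying T: (y) = y

This differs from the original x (difference: -x + y), so the expression is NOT invariant.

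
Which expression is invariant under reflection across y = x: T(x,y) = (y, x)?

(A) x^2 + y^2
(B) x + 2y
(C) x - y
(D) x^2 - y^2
A

The map is reflection across y = x: T(x,y) = (y, x).
Substitute the transformed coordinates into each option and compare with the original:
(A) x^2 + y^2  ->  (y)^2 + (x)^2 = x^2 + y^2   [equals x^2 + y^2: invariant]
(B) x + 2y  ->  (y) + 2(x) = 2x + y   [differs from x + 2y: not invariant]
(C) x - y  ->  (y) - (x) = -x + y   [differs from x - y: not invariant]
(D) x^2 - y^2  ->  (y)^2 - (x)^2 = -x^2 + y^2   [differs from x^2 - y^2: not invariant]

Only option (A), x^2 + y^2, is unchanged by the transformation.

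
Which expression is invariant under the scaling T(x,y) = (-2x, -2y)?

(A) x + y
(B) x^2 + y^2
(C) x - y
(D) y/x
D

Under the uniform scaling T(x,y) = (-2x, -2y):
Substitute the transformed coordinates into each option and compare with the original:
(A) x + y  ->  (-2x) + (-2y) = -2x - 2y   [differs from x + y: not invariant]
(B) x^2 + y^2  ->  (-2x)^2 + (-2y)^2 = 4x^2 + 4y^2   [differs from x^2 + y^2: not invariant]
(C) x - y  ->  (-2x) - (-2y) = -2x + 2y   [differs from x - y: not invariant]
(D) y/x  ->  (-2y)/(-2x) = y/x   [equals y/x: invariant]

Only option (D), y/x, is unchanged by the transformation.
The common factor -2 cancels in a ratio of coordinates, while sums, products and sums of squares pick up factors of -2 or 4.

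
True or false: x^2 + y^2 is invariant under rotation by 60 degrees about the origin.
True

Applying rotation by 60 degrees: x' = x*cos(60 degrees) - y*sin(60 degrees) = x/2 - sqrt(3)y/2, y' = x*sin(60 degrees) + y*cos(60 degrees) = sqrt(3)x/2 + y/2

Substituting into x^2 + y^2:
(x/2 - sqrt(3)y/2)^2 + (sqrt(3)x/2 + y/2)^2
= x^2 + y^2

This equals the original expression x^2 + y^2, so it IS invariant.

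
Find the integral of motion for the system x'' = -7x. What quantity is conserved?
E = (x')^2 + 7x^2

Multiply the equation by x':
x' * x'' = -7x * x'
The left side is d/dt[(x')^2/2] and the right side is d/dt[-7x^2/2], so
d/dt[(x')^2/2 + 7x^2/2] = 0, i.e. (x')^2/2 + 7x^2/2 = constant.
Multiplying by 2, the integral of motion is E = (x')^2 + 7x^2.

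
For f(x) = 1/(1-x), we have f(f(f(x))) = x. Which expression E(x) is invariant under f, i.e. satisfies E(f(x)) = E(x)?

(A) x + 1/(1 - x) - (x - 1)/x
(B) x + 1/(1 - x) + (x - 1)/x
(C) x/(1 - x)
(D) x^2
B

Replace x by f(x) = 1/(1 - x) in each option and simplify. As a quick numerical cross-check, also compare E(4) with E(f(4)) = E(-1/3).

(A) x + 1/(1 - x) - (x - 1)/x  ->  (1/(1 - x)) + 1/(1 - (1/(1 - x))) - ((1/(1 - x)) - 1)/(1/(1 - x)) = (x^2(1 - x) - x + (x - 1)^2)/(x(x - 1)); check: E(4) = 35/12 but E(-1/3) = -43/12.   [not invariant]
(B) x + 1/(1 - x) + (x - 1)/x  ->  (1/(1 - x)) + 1/(1 - (1/(1 - x))) + ((1/(1 - x)) - 1)/(1/(1 - x)), which simplifies back to x + 1/(1 - x) + (x - 1)/x; check: E(4) = 53/12, E(-1/3) = 53/12.   [invariant]
(C) x/(1 - x)  ->  (1/(1 - x))/(1 - (1/(1 - x))) = -1/x; check: E(4) = -4/3 but E(-1/3) = -1/4.   [not invariant]
(D) x^2  ->  (1/(1 - x))^2 = (x - 1)^(-2); check: E(4) = 16 but E(-1/3) = 1/9.   [not invariant]

Only (B) is unchanged. Indeed f(f(x)) = 1/(1 - 1/(1-x)) = (1-x)/(-x) = (x-1)/x, so E(x) = x + f(x) + f(f(x)) is the sum over the whole 3-cycle; applying f just permutes the three terms cyclically (x -> f(x) -> f(f(x)) -> x), leaving the sum unchanged.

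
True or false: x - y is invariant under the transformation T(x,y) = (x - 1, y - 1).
True

Substitute T(x,y) = (x - 1, y - 1) into the expression and compare with the original.

Original: x - y
After applying T: (x - 1) - (y - 1) = x - y

This is identical to the original x - y, so the expression is invariant.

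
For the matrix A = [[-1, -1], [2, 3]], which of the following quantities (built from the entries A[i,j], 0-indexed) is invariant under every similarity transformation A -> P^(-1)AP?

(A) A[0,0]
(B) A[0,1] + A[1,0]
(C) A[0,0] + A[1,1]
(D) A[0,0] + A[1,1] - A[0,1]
C

A[0,0] + A[1,1] is the trace of A. By the cyclic property of the trace, tr(P^(-1)AP) = tr(APP^(-1)) = tr(A), so it is the same for every matrix similar to A.

The other combinations are not similarity invariants. For example, take P = [[2, 1], [1, 1]] (det P = 1), so P^(-1) = [[1, -1], [-1, 2]] and
B = P^(-1)AP = [[-10, -7], [17, 12]].
Evaluating each option on A and on B:
(A) A[0,0]: -1 for A, -10 for B -> changes
(B) A[0,1] + A[1,0]: 1 for A, 10 for B -> changes
(C) A[0,0] + A[1,1]: 2 for A, 2 for B -> unchanged
(D) A[0,0] + A[1,1] - A[0,1]: 3 for A, 9 for B -> changes

Only (C) A[0,0] + A[1,1] = 2 survives (and it does so for every P, not just this one), so it is the invariant.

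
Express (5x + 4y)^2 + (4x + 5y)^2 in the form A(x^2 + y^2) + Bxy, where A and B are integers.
41(x^2 + y^2) + 80xy

Expanding: (5x + 4y)^2 = 25x^2 + 40xy + 16y^2
(4x + 5y)^2 = 16x^2 + 40xy + 25y^2
Sum = (25+16)(x^2+y^2) + 80xy = 41(x^2 + y^2) + 80xy
This is symmetric in x and y.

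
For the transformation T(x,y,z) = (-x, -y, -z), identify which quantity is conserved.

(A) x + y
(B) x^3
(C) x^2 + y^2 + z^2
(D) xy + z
C

Apply T(x,y,z) = (-x, -y, -z) to each option, i.e. replace (x, y, z) by the transformed coordinates.
Substitute the transformed coordinates into each option and compare with the original:
(A) x + y  ->  (-x) + (-y) = -x - y   [differs from x + y: not invariant]
(B) x^3  ->  (-x)^3 = -x^3   [differs from x^3: not invariant]
(C) x^2 + y^2 + z^2  ->  (-x)^2 + (-y)^2 + (-z)^2 = x^2 + y^2 + z^2   [equals x^2 + y^2 + z^2: invariant]
(D) xy + z  ->  (-x)(-y) + (-z) = xy - z   [differs from xy + z: not invariant]

Only option (C), x^2 + y^2 + z^2, is unchanged by the transformation.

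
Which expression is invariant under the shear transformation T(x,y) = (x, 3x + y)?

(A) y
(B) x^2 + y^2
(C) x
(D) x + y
C

Under the shear T(x,y) = (x, 3x + y):
Substitute the transformed coordinates into each option and compare with the original:
(A) y  ->  (3x + y) = 3x + y   [differs from y: not invariant]
(B) x^2 + y^2  ->  (x)^2 + (3x + y)^2 = 10x^2 + 6xy + y^2   [differs from x^2 + y^2: not invariant]
(C) x  ->  (x) = x   [equals x: invariant]
(D) x + y  ->  (x) + (3x + y) = 4x + y   [differs from x + y: not invariant]

Only option (C), x, is unchanged by the transformation.
A vertical shear moves points parallel to the y-axis, so the x-coordinate (and any function of x alone) is unchanged.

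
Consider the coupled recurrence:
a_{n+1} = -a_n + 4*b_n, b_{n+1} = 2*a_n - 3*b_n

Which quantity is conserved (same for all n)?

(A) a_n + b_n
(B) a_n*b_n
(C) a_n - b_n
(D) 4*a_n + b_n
A

Replace a_n by a_{n+1} = -a_n + 4*b_n and b_n by b_{n+1} = 2*a_n - 3*b_n in each option and simplify:
(A) a_n + b_n  ->  (-a_n + 4*b_n) + (2*a_n - 3*b_n) = a_n + b_n   [conserved]
(B) a_n*b_n  ->  (-a_n + 4*b_n)*(2*a_n - 3*b_n) = -2*a_n^2 + 11*a_n*b_n - 12*b_n^2   [not conserved]
(C) a_n - b_n  ->  (-a_n + 4*b_n) - (2*a_n - 3*b_n) = -3*a_n + 7*b_n   [not conserved]
(D) 4*a_n + b_n  ->  4*(-a_n + 4*b_n) + (2*a_n - 3*b_n) = -2*a_n + 13*b_n   [not conserved]

Only (A) a_n + b_n returns to itself after one step, so it is the conserved quantity.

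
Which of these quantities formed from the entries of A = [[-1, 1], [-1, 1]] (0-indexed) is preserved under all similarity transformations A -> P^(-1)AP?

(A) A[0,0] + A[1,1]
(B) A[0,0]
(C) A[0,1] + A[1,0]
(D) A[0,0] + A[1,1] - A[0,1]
A

A[0,0] + A[1,1] is the trace of A. By the cyclic property of the trace, tr(P^(-1)AP) = tr(APP^(-1)) = tr(A), so it is the same for every matrix similar to A.

The other combinations are not similarity invariants. For example, take P = [[1, -1], [0, 1]] (det P = 1), so P^(-1) = [[1, 1], [0, 1]] and
B = P^(-1)AP = [[-2, 4], [-1, 2]].
Evaluating each option on A and on B:
(A) A[0,0] + A[1,1]: 0 for A, 0 for B -> unchanged
(B) A[0,0]: -1 for A, -2 for B -> changes
(C) A[0,1] + A[1,0]: 0 for A, 3 for B -> changes
(D) A[0,0] + A[1,1] - A[0,1]: -1 for A, -4 for B -> changes

Only (A) A[0,0] + A[1,1] = 0 survives (and it does so for every P, not just this one), so it is the invariant.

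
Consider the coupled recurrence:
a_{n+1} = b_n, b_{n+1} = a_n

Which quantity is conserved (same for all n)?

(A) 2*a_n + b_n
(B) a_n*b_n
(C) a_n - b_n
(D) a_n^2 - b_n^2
B

Replace a_n by a_{n+1} = b_n and b_n by b_{n+1} = a_n in each option and simplify:
(A) 2*a_n + b_n  ->  2*(b_n) + (a_n) = a_n + 2*b_n   [not conserved]
(B) a_n*b_n  ->  (b_n)*(a_n) = a_n*b_n   [conserved]
(C) a_n - b_n  ->  (b_n) - (a_n) = -a_n + b_n   [not conserved]
(D) a_n^2 - b_n^2  ->  (b_n)^2 - (a_n)^2 = -a_n^2 + b_n^2   [not conserved]

Only (B) a_n*b_n returns to itself after one step, so it is the conserved quantity.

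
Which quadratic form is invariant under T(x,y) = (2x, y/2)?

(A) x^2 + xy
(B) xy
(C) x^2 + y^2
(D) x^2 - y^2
B

T multiplies x by 2 and divides y by 2.
Substitute the transformed coordinates into each option and compare with the original:
(A) x^2 + xy  ->  (2x)^2 + (2x)(y/2) = 4x^2 + xy   [differs from x^2 + xy: not invariant]
(B) xy  ->  (2x)(y/2) = xy   [equals xy: invariant]
(C) x^2 + y^2  ->  (2x)^2 + (y/2)^2 = 4x^2 + y^2/4   [differs from x^2 + y^2: not invariant]
(D) x^2 - y^2  ->  (2x)^2 - (y/2)^2 = 4x^2 - y^2/4   [differs from x^2 - y^2: not invariant]

Only option (B), xy, is unchanged by the transformation.
The factors 2 and 1/2 cancel only in the pure product xy.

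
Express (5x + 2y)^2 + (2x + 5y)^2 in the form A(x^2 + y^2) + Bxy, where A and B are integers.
29(x^2 + y^2) + 40xy

Expanding: (5x + 2y)^2 = 25x^2 + 20xy + 4y^2
(2x + 5y)^2 = 4x^2 + 20xy + 25y^2
Sum = (25+4)(x^2+y^2) + 40xy = 29(x^2 + y^2) + 40xy
This is symmetric in x and y.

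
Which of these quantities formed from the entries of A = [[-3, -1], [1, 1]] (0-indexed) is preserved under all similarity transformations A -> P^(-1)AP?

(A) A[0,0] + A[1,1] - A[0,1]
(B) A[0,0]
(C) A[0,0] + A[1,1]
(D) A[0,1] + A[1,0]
C

A[0,0] + A[1,1] is the trace of A. By the cyclic property of the trace, tr(P^(-1)AP) = tr(APP^(-1)) = tr(A), so it is the same for every matrix similar to A.

The other combinations are not similarity invariants. For example, take P = [[1, 1], [1, 2]] (det P = 1), so P^(-1) = [[2, -1], [-1, 1]] and
B = P^(-1)AP = [[-10, -13], [6, 8]].
Evaluating each option on A and on B:
(A) A[0,0] + A[1,1] - A[0,1]: -1 for A, 11 for B -> changes
(B) A[0,0]: -3 for A, -10 for B -> changes
(C) A[0,0] + A[1,1]: -2 for A, -2 for B -> unchanged
(D) A[0,1] + A[1,0]: 0 for A, -7 for B -> changes

Only (C) A[0,0] + A[1,1] = -2 survives (and it does so for every P, not just this one), so it is the invariant.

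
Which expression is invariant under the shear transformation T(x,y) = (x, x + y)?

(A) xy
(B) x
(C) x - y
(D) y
B

Under the shear T(x,y) = (x, x + y):
Substitute the transformed coordinates into each option and compare with the original:
(A) xy  ->  (x)(x + y) = x^2 + xy   [differs from xy: not invariant]
(B) x  ->  (x) = x   [equals x: invariant]
(C) x - y  ->  (x) - (x + y) = -y   [differs from x - y: not invariant]
(D) y  ->  (x + y) = x + y   [differs from y: not invariant]

Only option (B), x, is unchanged by the transformation.
A vertical shear moves points parallel to the y-axis, so the x-coordinate (and any function of x alone) is unchanged.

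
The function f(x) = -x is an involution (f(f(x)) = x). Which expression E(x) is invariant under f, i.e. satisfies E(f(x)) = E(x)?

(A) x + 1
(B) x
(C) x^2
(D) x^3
C

Replace x by f(x) = -x in each option and simplify. As a quick numerical cross-check, also compare E(4) with E(f(4)) = E(-4).

(A) x + 1  ->  (-x) + 1 = 1 - x; check: E(4) = 5 but E(-4) = -3.   [not invariant]
(B) x  ->  (-x) = -x; check: E(4) = 4 but E(-4) = -4.   [not invariant]
(C) x^2  ->  (-x)^2, which simplifies back to x^2; check: E(4) = 16, E(-4) = 16.   [invariant]
(D) x^3  ->  (-x)^3 = -x^3; check: E(4) = 64 but E(-4) = -64.   [not invariant]

Only (C) is unchanged. E is symmetric under swapping x with f(x) = -x, which is exactly what an involution does.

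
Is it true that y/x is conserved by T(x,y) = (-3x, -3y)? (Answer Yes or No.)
Yes

Substitute T(x,y) = (-3x, -3y) into the expression and compare with the original.

Original: y/x
After applying T: (-3y)/(-3x) = y/x

This is identical to the original y/x, so the expression is invariant.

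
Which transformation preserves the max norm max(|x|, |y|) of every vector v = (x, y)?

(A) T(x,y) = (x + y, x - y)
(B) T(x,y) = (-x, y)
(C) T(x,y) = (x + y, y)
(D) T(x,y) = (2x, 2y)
B

A transformation preserves a norm if ||T(v)|| = ||v|| for every v; a single vector where the norm changes rules an option out.

(A) T(x,y) = (x + y, x - y): v = (1, 1) has norm max(|1|, |1|) = 1, but T(v) = (2, 0) has norm 2 -- not preserved.
(B) T(x,y) = (-x, y): preserves the norm -- it only permutes the coordinates and/or flips signs, which leaves max(|x|, |y|) unchanged.
(C) T(x,y) = (x + y, y): v = (1, 1) has norm max(|1|, |1|) = 1, but T(v) = (2, 1) has norm 2 -- not preserved.
(D) T(x,y) = (2x, 2y): v = (1, 0) has norm max(|1|, |0|) = 1, but T(v) = (2, 0) has norm 2 -- not preserved.

Therefore the answer is (B).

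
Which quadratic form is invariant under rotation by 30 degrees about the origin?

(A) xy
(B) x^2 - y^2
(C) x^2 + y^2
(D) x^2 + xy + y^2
C

Rotation by 30 degrees sends (x, y) to (sqrt(3)x/2 - y/2, x/2 + sqrt(3)y/2).
Substitute the transformed coordinates into each option and compare with the original:
(A) xy  ->  (sqrt(3)x/2 - y/2)(x/2 + sqrt(3)y/2) = sqrt(3)x^2/4 + xy/2 - sqrt(3)y^2/4   [differs from xy: not invariant]
(B) x^2 - y^2  ->  (sqrt(3)x/2 - y/2)^2 - (x/2 + sqrt(3)y/2)^2 = x^2/2 - sqrt(3)xy - y^2/2   [differs from x^2 - y^2: not invariant]
(C) x^2 + y^2  ->  (sqrt(3)x/2 - y/2)^2 + (x/2 + sqrt(3)y/2)^2 = x^2 + y^2   [equals x^2 + y^2: invariant]
(D) x^2 + xy + y^2  ->  (sqrt(3)x/2 - y/2)^2 + (sqrt(3)x/2 - y/2)(x/2 + sqrt(3)y/2) + (x/2 + sqrt(3)y/2)^2 = sqrt(3)x^2/4 + x^2 + xy/2 - sqrt(3)y^2/4 + y^2   [differs from x^2 + xy + y^2: not invariant]

Only option (C), x^2 + y^2, is unchanged by the transformation.
x^2 + y^2 is the squared distance from the origin, which rotations preserve.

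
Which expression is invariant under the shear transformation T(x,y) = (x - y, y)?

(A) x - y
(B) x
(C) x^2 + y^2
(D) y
D

Under the shear T(x,y) = (x - y, y):
Substitute the transformed coordinates into each option and compare with the original:
(A) x - y  ->  (x - y) - (y) = x - 2y   [differs from x - y: not invariant]
(B) x  ->  (x - y) = x - y   [differs from x: not invariant]
(C) x^2 + y^2  ->  (x - y)^2 + (y)^2 = x^2 - 2xy + 2y^2   [differs from x^2 + y^2: not invariant]
(D) y  ->  (y) = y   [equals y: invariant]

Only option (D), y, is unchanged by the transformation.
A horizontal shear moves points parallel to the x-axis, so the y-coordinate (and any function of y alone) is unchanged.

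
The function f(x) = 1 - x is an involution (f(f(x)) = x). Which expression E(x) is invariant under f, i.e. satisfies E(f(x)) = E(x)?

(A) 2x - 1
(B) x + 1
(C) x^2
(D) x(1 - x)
D

Replace x by f(x) = 1 - x in each option and simplify. As a quick numerical cross-check, also compare E(5) with E(f(5)) = E(-4).

(A) 2x - 1  ->  2(1 - x) - 1 = 1 - 2x; check: E(5) = 9 but E(-4) = -9.   [not invariant]
(B) x + 1  ->  (1 - x) + 1 = 2 - x; check: E(5) = 6 but E(-4) = -3.   [not invariant]
(C) x^2  ->  (1 - x)^2 = (x - 1)^2; check: E(5) = 25 but E(-4) = 16.   [not invariant]
(D) x(1 - x)  ->  (1 - x)(1 - (1 - x)), which simplifies back to x(1 - x); check: E(5) = -20, E(-4) = -20.   [invariant]

Only (D) is unchanged. E is symmetric under swapping x with f(x) = 1 - x, which is exactly what an involution does.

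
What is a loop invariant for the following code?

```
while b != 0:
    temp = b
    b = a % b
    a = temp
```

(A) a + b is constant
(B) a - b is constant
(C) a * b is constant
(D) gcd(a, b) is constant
D

A loop invariant must hold before the first iteration and be re-established by every execution of the body.

(D) gcd(a, b) is constant: One iteration replaces (a, b) by (b, a mod b). Since a mod b = a - q*b for an integer q, any common divisor of a and b divides b and a mod b, and conversely; hence gcd(b, a mod b) = gcd(a, b). For instance (30, 7) -> (7, 2) keeps gcd = 1. At exit b = 0 and a = gcd of the original inputs.

The other options fail:
(A) a + b is constant: e.g. (a, b) = (30, 7) -> (7, 2): the sum goes from 37 to 9.
(B) a - b is constant: e.g. (a, b) = (30, 7) -> (7, 2): the difference goes from 23 to 5.
(C) a * b is constant: e.g. (a, b) = (30, 7) -> (7, 2): the product goes from 210 to 14.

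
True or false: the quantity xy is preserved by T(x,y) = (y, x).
True

Substitute T(x,y) = (y, x) into the expression and compare with the original.

Original: xy
After applying T: (y)(x) = xy

This is identical to the original xy, so the expression is invariant.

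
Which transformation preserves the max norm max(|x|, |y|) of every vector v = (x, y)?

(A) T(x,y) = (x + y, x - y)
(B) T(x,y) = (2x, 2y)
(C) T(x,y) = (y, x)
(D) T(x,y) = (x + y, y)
C

A transformation preserves a norm if ||T(v)|| = ||v|| for every v; a single vector where the norm changes rules an option out.

(A) T(x,y) = (x + y, x - y): v = (1, 1) has norm max(|1|, |1|) = 1, but T(v) = (2, 0) has norm 2 -- not preserved.
(B) T(x,y) = (2x, 2y): v = (1, 0) has norm max(|1|, |0|) = 1, but T(v) = (2, 0) has norm 2 -- not preserved.
(C) T(x,y) = (y, x): preserves the norm -- it only permutes the coordinates and/or flips signs, which leaves max(|x|, |y|) unchanged.
(D) T(x,y) = (x + y, y): v = (1, 1) has norm max(|1|, |1|) = 1, but T(v) = (2, 1) has norm 2 -- not preserved.

Therefore the answer is (C).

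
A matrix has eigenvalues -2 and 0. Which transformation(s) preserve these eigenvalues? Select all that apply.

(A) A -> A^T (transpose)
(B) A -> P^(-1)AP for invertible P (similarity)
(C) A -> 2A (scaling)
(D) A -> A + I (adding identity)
A and B

Eigenvalues are preserved by:
1. Similarity transformations: A -> P^(-1)AP (same characteristic polynomial)
2. Transpose: A^T has the same eigenvalues as A

Eigenvalues are NOT preserved by:
- Adding identity: eigenvalues become -2+1, 0+1
- Scaling: eigenvalues become -4, 0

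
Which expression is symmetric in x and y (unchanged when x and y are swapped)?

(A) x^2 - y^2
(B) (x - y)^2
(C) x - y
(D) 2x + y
B

A symmetric expression is unchanged when the variables are permuted; here the transformation to test is the swap (x, y) -> (y, x).
Substitute the transformed coordinates into each option and compare with the original:
(A) x^2 - y^2  ->  (y)^2 - (x)^2 = -x^2 + y^2   [differs from x^2 - y^2: not invariant]
(B) (x - y)^2  ->  ((y) - (x))^2 = x^2 - 2xy + y^2   [equals (x - y)^2: invariant]
(C) x - y  ->  (y) - (x) = -x + y   [differs from x - y: not invariant]
(D) 2x + y  ->  2(y) + (x) = x + 2y   [differs from 2x + y: not invariant]

Only option (B), (x - y)^2, is unchanged by the transformation.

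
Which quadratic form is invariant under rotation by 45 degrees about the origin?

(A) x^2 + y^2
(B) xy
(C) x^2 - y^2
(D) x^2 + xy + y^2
A

Rotation by 45 degrees sends (x, y) to (sqrt(2)x/2 - sqrt(2)y/2, sqrt(2)x/2 + sqrt(2)y/2).
Substitute the transformed coordinates into each option and compare with the original:
(A) x^2 + y^2  ->  (sqrt(2)x/2 - sqrt(2)y/2)^2 + (sqrt(2)x/2 + sqrt(2)y/2)^2 = x^2 + y^2   [equals x^2 + y^2: invariant]
(B) xy  ->  (sqrt(2)x/2 - sqrt(2)y/2)(sqrt(2)x/2 + sqrt(2)y/2) = x^2/2 - y^2/2   [differs from xy: not invariant]
(C) x^2 - y^2  ->  (sqrt(2)x/2 - sqrt(2)y/2)^2 - (sqrt(2)x/2 + sqrt(2)y/2)^2 = -2xy   [differs from x^2 - y^2: not invariant]
(D) x^2 + xy + y^2  ->  (sqrt(2)x/2 - sqrt(2)y/2)^2 + (sqrt(2)x/2 - sqrt(2)y/2)(sqrt(2)x/2 + sqrt(2)y/2) + (sqrt(2)x/2 + sqrt(2)y/2)^2 = 3x^2/2 + y^2/2   [differs from x^2 + xy + y^2: not invariant]

Only option (A), x^2 + y^2, is unchanged by the transformation.
x^2 + y^2 is the squared distance from the origin, which rotations preserve.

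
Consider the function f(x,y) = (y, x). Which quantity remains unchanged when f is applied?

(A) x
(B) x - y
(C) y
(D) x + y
D

For f(x,y) = (y, x):
After applying f: x' = y, y' = x. So x' + y' = y + x = x + y.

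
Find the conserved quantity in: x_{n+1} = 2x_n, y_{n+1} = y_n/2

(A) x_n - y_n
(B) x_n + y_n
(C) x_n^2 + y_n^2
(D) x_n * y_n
D

For the recurrence x_{n+1} = 2x_n, y_{n+1} = y_n/2:

x_{n+1} * y_{n+1} = (2x_n) * (y_n/2) = x_n * y_n
The product is conserved.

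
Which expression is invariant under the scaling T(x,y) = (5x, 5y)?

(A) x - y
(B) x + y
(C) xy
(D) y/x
D

Under the uniform scaling T(x,y) = (5x, 5y):
Substitute the transformed coordinates into each option and compare with the original:
(A) x - y  ->  (5x) - (5y) = 5x - 5y   [differs from x - y: not invariant]
(B) x + y  ->  (5x) + (5y) = 5x + 5y   [differs from x + y: not invariant]
(C) xy  ->  (5x)(5y) = 25xy   [differs from xy: not invariant]
(D) y/x  ->  (5y)/(5x) = y/x   [equals y/x: invariant]

Only option (D), y/x, is unchanged by the transformation.
The common factor 5 cancels in a ratio of coordinates, while sums, products and sums of squares pick up factors of 5 or 25.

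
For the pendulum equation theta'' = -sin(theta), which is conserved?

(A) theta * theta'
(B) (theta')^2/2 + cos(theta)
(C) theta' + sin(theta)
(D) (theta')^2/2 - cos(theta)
D

A first integral I satisfies dI/dt = 0 along every solution. Differentiate each option and use the equation of motion:
(A) d/dt[theta * theta'] = (theta')^2 + theta theta'' = (theta')^2 - theta sin(theta), not identically 0
(B) d/dt[(theta')^2/2 + cos(theta)] = theta' theta'' - sin(theta) theta' = -2 theta' sin(theta), not identically 0
(C) d/dt[theta' + sin(theta)] = theta'' + cos(theta) theta' = -sin(theta) + theta' cos(theta), not identically 0
(D) d/dt[(theta')^2/2 - cos(theta)] = theta' theta'' + sin(theta) theta' = theta'(-sin(theta)) + theta' sin(theta) = 0

Only (D) has zero time-derivative. This is the total energy: kinetic (theta')^2/2 plus potential -cos(theta).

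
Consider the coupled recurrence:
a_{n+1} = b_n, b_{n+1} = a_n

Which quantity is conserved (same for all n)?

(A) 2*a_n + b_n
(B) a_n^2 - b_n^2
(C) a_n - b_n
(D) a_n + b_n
D

Replace a_n by a_{n+1} = b_n and b_n by b_{n+1} = a_n in each option and simplify:
(A) 2*a_n + b_n  ->  2*(b_n) + (a_n) = a_n + 2*b_n   [not conserved]
(B) a_n^2 - b_n^2  ->  (b_n)^2 - (a_n)^2 = -a_n^2 + b_n^2   [not conserved]
(C) a_n - b_n  ->  (b_n) - (a_n) = -a_n + b_n   [not conserved]
(D) a_n + b_n  ->  (b_n) + (a_n) = a_n + b_n   [conserved]

Only (D) a_n + b_n returns to itself after one step, so it is the conserved quantity.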